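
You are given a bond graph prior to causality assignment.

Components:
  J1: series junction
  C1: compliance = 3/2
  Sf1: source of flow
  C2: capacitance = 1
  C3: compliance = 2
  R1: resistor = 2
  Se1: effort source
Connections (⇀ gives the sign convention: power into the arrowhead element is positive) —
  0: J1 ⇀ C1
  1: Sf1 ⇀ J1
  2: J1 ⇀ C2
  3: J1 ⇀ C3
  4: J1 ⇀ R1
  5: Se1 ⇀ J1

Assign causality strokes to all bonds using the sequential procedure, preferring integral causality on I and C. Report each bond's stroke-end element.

bond 1 stroke→Sf1  (source Sf1 imposes f)
bond 5 stroke→J1  (source Se1 imposes e)
bond 0 stroke→J1  (J1: bond 1 brought flow, rest push out)
bond 2 stroke→J1  (common-f at J1 fixed by 1)
bond 3 stroke→J1  (J1: bond 1 brought flow, rest push out)
bond 4 stroke→J1  (J1: bond 1 brought flow, rest push out)

β0 stroke→J1
β1 stroke→Sf1
β2 stroke→J1
β3 stroke→J1
β4 stroke→J1
β5 stroke→J1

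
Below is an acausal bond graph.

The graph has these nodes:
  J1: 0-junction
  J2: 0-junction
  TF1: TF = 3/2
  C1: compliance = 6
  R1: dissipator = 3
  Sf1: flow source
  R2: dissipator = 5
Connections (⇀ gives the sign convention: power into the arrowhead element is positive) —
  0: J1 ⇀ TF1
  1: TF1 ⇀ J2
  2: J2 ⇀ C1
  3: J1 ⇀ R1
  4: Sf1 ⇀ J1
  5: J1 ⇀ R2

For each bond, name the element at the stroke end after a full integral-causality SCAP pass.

b0 stroke at J1
b1 stroke at TF1
b2 stroke at J2
b3 stroke at R1
b4 stroke at Sf1
b5 stroke at R2

#4 |Sf1  (Sf1 (Sf) sets flow on bond)
#2 |J2  (C1 outputs effort q/C1)
#1 |TF1  (common-e at J2 fixed by 2)
#0 |J1  (TF1: transformer flips bond 1)
#3 |R1  (J1: bond 0 brought effort, rest push out)
#5 |R2  (0-jn J1 has e-setter on 0)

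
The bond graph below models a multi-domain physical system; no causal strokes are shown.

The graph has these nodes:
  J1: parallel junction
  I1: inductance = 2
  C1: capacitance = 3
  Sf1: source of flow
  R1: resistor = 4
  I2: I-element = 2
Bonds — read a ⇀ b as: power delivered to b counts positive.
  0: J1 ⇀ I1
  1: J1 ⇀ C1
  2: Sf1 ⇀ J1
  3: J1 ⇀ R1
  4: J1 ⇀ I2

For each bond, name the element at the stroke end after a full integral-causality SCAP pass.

b0 stroke→I1
b1 stroke→J1
b2 stroke→Sf1
b3 stroke→R1
b4 stroke→I2

#2 →Sf1  (Sf1 (Sf) sets flow on bond)
#0 →I1  (prefer integral on I1)
#1 →J1  (prefer integral on C1)
#3 →R1  (J1: bond 1 brought effort, rest push out)
#4 →I2  (0-jn J1 has e-setter on 1)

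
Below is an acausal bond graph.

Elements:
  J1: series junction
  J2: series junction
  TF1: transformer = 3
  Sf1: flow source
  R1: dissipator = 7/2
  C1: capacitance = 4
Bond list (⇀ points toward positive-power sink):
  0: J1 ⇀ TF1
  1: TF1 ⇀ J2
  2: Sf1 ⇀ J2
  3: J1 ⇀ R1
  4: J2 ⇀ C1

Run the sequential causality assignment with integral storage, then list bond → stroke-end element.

β0 stroke→TF1
β1 stroke→J2
β2 stroke→Sf1
β3 stroke→J1
β4 stroke→J2

bond 2 |Sf1  (Sf1 fixes flow; stroke at Sf1)
bond 1 |J2  (1-jn J2 has f-setter on 2)
bond 4 |J2  (1-jn J2 has f-setter on 2)
bond 0 |TF1  (TF TF1: opposite of bond 1)
bond 3 |J1  (J1 flow already set via bond 0)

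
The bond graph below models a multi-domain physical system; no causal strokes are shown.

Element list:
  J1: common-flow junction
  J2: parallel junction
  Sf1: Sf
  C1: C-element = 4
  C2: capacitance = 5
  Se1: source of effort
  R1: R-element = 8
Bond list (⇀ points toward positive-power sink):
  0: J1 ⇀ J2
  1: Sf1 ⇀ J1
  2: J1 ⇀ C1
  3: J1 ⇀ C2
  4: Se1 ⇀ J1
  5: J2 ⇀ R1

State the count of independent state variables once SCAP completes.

2  (C1, C2 all integral)

β1 |Sf1  (source Sf1 imposes f)
β4 |J1  (Se1: effort source, stroke at far end)
β0 |J1  (1-jn J1 has f-setter on 1)
β2 |J1  (J1 flow already set via bond 1)
β3 |J1  (J1: bond 1 brought flow, rest push out)
β5 |J2  (only one effort-in slot at J2)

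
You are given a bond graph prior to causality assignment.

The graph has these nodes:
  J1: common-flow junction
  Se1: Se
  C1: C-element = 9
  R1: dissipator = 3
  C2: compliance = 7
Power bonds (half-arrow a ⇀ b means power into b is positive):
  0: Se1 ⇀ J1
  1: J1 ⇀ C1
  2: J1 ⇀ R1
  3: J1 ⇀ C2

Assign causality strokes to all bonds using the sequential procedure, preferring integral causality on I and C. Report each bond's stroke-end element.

b0 stroke→J1
b1 stroke→J1
b2 stroke→R1
b3 stroke→J1

β0 stroke→J1  (Se1: effort source, stroke at far end)
β1 stroke→J1  (C1 integral (e out))
β3 stroke→J1  (C2: C, integral causality)
β2 stroke→R1  (J1: last free bond brings flow in)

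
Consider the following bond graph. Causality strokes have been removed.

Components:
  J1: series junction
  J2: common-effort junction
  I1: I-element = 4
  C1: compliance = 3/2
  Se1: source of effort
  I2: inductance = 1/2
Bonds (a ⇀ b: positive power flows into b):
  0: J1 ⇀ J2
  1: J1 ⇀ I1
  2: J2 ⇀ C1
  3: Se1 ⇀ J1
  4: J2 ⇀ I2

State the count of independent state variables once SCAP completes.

3  (C1, I1, I2 all integral)

b3 |J1  (source Se1 imposes e)
b1 |I1  (I1: I, integral causality)
b0 |J1  (J1 flow already set via bond 1)
b2 |J2  (C1 outputs effort q/C1)
b4 |I2  (J2: bond 2 brought effort, rest push out)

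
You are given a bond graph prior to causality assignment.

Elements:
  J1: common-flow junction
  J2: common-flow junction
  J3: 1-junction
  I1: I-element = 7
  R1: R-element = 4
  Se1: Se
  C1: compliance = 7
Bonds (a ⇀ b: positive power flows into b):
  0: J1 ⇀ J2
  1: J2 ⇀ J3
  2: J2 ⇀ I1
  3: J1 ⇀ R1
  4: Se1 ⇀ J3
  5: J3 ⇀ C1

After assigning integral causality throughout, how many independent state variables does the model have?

2  (C1, I1 all integral)

bond 4 stroke at J3  (Se1: effort source, stroke at far end)
bond 2 stroke at I1  (I1: I, integral causality)
bond 0 stroke at J2  (J2: bond 2 brought flow, rest push out)
bond 1 stroke at J2  (common-f at J2 fixed by 2)
bond 5 stroke at J3  (J3: bond 1 brought flow, rest push out)
bond 3 stroke at J1  (J1: bond 0 brought flow, rest push out)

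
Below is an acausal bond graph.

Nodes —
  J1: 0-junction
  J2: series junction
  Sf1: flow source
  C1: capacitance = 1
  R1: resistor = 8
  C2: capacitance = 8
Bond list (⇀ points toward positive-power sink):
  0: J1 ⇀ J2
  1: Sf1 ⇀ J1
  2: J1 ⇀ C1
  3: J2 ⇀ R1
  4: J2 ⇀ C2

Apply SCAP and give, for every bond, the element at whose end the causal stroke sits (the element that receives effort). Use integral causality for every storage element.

β0 stroke at J2
β1 stroke at Sf1
β2 stroke at J1
β3 stroke at R1
β4 stroke at J2

β1 →Sf1  (source Sf1 imposes f)
β2 →J1  (C1: C, integral causality)
β0 →J2  (J1 effort already set via bond 2)
β4 →J2  (C2: C, integral causality)
β3 →R1  (only one flow-in slot at J2)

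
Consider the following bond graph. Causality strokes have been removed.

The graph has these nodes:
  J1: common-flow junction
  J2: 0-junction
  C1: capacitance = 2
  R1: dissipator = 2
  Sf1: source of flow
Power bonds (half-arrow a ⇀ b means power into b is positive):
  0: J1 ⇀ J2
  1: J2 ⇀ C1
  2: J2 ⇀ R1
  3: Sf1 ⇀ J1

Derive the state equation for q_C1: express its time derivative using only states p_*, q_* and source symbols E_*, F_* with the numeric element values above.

dq_C1/dt = F_Sf1 - q_C1/4

bond 3 →Sf1  (Sf1: flow source, stroke at near end)
bond 0 →J1  (J1 flow already set via bond 3)
bond 1 →J2  (C1 outputs effort q/C1)
bond 2 →R1  (J2: bond 1 brought effort, rest push out)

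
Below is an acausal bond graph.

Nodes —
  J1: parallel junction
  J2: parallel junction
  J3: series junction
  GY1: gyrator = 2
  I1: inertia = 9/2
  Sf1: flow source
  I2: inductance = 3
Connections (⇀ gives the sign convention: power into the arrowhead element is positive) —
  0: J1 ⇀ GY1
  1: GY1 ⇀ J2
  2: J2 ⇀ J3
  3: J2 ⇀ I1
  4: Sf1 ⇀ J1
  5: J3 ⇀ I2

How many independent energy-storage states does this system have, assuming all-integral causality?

2  (I1, I2 all integral)

b4 stroke at Sf1  (source Sf1 imposes f)
b0 stroke at J1  (J1 needs exactly one e-in)
b1 stroke at J2  (GY1 both-in/both-out from 0)
b2 stroke at J3  (0-jn J2 has e-setter on 1)
b3 stroke at I1  (common-e at J2 fixed by 1)
b5 stroke at I2  (J3 needs exactly one f-in)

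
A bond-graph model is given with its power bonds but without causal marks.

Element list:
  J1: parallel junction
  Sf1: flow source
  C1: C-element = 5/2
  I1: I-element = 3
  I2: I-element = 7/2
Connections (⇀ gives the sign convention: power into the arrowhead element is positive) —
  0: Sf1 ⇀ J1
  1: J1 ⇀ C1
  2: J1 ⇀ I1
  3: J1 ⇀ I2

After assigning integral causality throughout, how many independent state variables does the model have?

3  (C1, I1, I2 all integral)

b0 |Sf1  (Sf1 (Sf) sets flow on bond)
b1 |J1  (C1 outputs effort q/C1)
b2 |I1  (common-e at J1 fixed by 1)
b3 |I2  (J1: bond 1 brought effort, rest push out)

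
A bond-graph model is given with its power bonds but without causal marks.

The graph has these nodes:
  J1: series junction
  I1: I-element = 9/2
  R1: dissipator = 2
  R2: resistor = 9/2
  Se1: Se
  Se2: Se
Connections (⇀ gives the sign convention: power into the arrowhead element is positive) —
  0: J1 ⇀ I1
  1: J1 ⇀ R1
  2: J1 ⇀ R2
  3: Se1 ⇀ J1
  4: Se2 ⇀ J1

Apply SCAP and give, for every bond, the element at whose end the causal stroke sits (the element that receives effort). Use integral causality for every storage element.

bond 3 →J1  (source Se1 imposes e)
bond 4 →J1  (source Se2 imposes e)
bond 0 →I1  (prefer integral on I1)
bond 1 →J1  (J1: bond 0 brought flow, rest push out)
bond 2 →J1  (J1 flow already set via bond 0)

b0 →I1
b1 →J1
b2 →J1
b3 →J1
b4 →J1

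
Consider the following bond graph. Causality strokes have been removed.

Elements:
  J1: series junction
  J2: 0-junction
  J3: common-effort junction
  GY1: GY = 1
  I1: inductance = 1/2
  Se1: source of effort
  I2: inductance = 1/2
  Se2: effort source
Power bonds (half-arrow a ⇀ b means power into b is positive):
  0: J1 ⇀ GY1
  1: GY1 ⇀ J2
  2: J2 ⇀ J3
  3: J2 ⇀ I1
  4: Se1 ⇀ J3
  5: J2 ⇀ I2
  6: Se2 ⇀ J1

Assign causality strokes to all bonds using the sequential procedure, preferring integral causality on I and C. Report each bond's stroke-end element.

bond 0 →GY1
bond 1 →GY1
bond 2 →J2
bond 3 →I1
bond 4 →J3
bond 5 →I2
bond 6 →J1

#4 stroke→J3  (Se1: effort source, stroke at far end)
#6 stroke→J1  (Se2: effort source, stroke at far end)
#0 stroke→GY1  (only one flow-in slot at J1)
#2 stroke→J2  (J3: bond 4 brought effort, rest push out)
#1 stroke→GY1  (GY1: gyrator matches bond 0)
#3 stroke→I1  (J2 effort already set via bond 2)
#5 stroke→I2  (J2: bond 2 brought effort, rest push out)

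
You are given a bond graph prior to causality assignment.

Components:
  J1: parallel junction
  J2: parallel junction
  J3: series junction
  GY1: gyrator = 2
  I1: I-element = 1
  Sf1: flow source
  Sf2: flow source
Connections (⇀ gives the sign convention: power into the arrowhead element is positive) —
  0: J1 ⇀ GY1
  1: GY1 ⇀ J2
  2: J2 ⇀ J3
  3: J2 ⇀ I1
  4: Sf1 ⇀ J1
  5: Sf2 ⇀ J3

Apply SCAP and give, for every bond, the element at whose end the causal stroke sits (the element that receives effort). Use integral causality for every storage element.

bond 4 stroke→Sf1  (Sf1: flow source, stroke at near end)
bond 5 stroke→Sf2  (Sf2 (Sf) sets flow on bond)
bond 0 stroke→J1  (J1 needs exactly one e-in)
bond 2 stroke→J3  (J3: bond 5 brought flow, rest push out)
bond 1 stroke→J2  (GY1 both-in/both-out from 0)
bond 3 stroke→I1  (J2: bond 1 brought effort, rest push out)

b0 stroke→J1
b1 stroke→J2
b2 stroke→J3
b3 stroke→I1
b4 stroke→Sf1
b5 stroke→Sf2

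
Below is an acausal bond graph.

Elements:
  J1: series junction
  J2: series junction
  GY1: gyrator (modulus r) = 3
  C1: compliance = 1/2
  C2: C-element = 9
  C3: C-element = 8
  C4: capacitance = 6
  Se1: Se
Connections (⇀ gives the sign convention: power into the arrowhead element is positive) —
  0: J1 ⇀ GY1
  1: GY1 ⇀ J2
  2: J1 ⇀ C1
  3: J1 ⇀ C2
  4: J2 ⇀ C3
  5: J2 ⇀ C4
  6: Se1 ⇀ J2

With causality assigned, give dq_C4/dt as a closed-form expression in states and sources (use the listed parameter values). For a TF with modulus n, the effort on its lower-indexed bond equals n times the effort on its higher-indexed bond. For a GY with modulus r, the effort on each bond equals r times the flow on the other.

dq_C4/dt = -2*q_C1/3 - q_C2/27

b6 stroke at J2  (Se1 fixes effort; stroke away)
b2 stroke at J1  (C1 outputs effort q/C1)
b3 stroke at J1  (C2: C, integral causality)
b0 stroke at GY1  (only one flow-in slot at J1)
b1 stroke at GY1  (GY GY1: same side as bond 0)
b4 stroke at J2  (common-f at J2 fixed by 1)
b5 stroke at J2  (J2: bond 1 brought flow, rest push out)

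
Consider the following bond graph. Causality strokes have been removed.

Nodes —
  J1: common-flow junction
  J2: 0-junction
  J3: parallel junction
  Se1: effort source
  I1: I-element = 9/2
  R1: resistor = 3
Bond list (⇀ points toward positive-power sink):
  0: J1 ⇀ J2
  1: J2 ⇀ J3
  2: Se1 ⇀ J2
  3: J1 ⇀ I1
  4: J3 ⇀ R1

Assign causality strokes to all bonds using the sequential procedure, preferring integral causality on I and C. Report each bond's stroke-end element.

b2 stroke at J2  (Se1 fixes effort; stroke away)
b0 stroke at J1  (J2: bond 2 brought effort, rest push out)
b1 stroke at J3  (common-e at J2 fixed by 2)
b4 stroke at R1  (common-e at J3 fixed by 1)
b3 stroke at I1  (J1: last free bond brings flow in)

bond 0 →J1
bond 1 →J3
bond 2 →J2
bond 3 →I1
bond 4 →R1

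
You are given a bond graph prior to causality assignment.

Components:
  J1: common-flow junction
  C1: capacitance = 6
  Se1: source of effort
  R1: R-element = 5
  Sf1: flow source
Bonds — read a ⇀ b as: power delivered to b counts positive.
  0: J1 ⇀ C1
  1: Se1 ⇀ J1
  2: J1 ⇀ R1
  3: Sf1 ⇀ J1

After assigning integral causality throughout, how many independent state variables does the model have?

1  (C1 all integral)

β1 stroke at J1  (Se1: effort source, stroke at far end)
β3 stroke at Sf1  (Sf1: flow source, stroke at near end)
β0 stroke at J1  (common-f at J1 fixed by 3)
β2 stroke at J1  (1-jn J1 has f-setter on 3)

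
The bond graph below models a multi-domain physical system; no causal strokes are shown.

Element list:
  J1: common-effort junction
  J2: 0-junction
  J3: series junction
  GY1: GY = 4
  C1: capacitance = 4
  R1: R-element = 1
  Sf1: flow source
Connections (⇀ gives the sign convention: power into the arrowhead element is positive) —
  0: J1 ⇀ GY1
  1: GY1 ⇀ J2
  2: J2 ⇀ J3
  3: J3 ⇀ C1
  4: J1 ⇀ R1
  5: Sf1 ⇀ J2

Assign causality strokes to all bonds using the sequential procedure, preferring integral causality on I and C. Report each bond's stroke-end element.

b5 stroke at Sf1  (source Sf1 imposes f)
b3 stroke at J3  (prefer integral on C1)
b2 stroke at J2  (closing 1-jn rule on J3)
b1 stroke at GY1  (J2 effort already set via bond 2)
b0 stroke at GY1  (GY GY1: same side as bond 1)
b4 stroke at J1  (only one effort-in slot at J1)

#0 |GY1
#1 |GY1
#2 |J2
#3 |J3
#4 |J1
#5 |Sf1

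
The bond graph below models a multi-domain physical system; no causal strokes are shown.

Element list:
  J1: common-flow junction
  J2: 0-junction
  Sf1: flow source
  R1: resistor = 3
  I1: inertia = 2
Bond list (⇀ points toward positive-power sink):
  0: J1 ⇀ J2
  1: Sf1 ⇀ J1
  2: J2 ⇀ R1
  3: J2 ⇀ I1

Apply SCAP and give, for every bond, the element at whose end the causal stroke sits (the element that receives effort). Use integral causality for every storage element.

bond 1 stroke at Sf1  (source Sf1 imposes f)
bond 0 stroke at J1  (J1 flow already set via bond 1)
bond 3 stroke at I1  (I1: I, integral causality)
bond 2 stroke at J2  (only one effort-in slot at J2)

b0 stroke→J1
b1 stroke→Sf1
b2 stroke→J2
b3 stroke→I1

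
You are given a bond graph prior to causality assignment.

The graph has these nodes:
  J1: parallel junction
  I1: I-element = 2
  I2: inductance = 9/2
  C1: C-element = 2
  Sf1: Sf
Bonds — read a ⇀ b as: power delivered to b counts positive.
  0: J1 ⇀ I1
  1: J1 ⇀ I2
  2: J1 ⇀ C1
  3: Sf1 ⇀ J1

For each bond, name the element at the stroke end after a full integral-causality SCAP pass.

b0 stroke at I1
b1 stroke at I2
b2 stroke at J1
b3 stroke at Sf1

bond 3 stroke→Sf1  (Sf1: flow source, stroke at near end)
bond 0 stroke→I1  (prefer integral on I1)
bond 1 stroke→I2  (I2 integral (f out))
bond 2 stroke→J1  (J1: last free bond brings effort in)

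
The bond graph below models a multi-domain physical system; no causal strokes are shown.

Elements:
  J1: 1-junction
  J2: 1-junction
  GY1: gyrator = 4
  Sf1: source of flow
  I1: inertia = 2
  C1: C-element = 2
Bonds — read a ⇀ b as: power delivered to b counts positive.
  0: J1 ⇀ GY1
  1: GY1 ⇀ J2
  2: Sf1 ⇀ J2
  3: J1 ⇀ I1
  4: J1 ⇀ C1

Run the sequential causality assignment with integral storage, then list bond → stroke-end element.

b0 |J1
b1 |J2
b2 |Sf1
b3 |I1
b4 |J1

bond 2 |Sf1  (source Sf1 imposes f)
bond 1 |J2  (1-jn J2 has f-setter on 2)
bond 0 |J1  (GY GY1: same side as bond 1)
bond 3 |I1  (I1 outputs flow p/I1)
bond 4 |J1  (J1 flow already set via bond 3)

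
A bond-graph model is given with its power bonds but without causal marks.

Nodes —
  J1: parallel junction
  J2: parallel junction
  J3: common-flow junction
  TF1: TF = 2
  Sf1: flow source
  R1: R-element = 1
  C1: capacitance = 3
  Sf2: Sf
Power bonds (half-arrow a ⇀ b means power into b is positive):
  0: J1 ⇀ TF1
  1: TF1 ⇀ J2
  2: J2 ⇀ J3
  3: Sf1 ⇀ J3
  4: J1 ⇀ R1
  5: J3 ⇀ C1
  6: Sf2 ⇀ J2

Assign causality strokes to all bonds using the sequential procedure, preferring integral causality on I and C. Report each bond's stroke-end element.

#3 →Sf1  (Sf1 fixes flow; stroke at Sf1)
#6 →Sf2  (Sf2: flow source, stroke at near end)
#2 →J3  (J3: bond 3 brought flow, rest push out)
#5 →J3  (common-f at J3 fixed by 3)
#1 →J2  (closing 0-jn rule on J2)
#0 →TF1  (TF TF1: opposite of bond 1)
#4 →J1  (only one effort-in slot at J1)

β0 |TF1
β1 |J2
β2 |J3
β3 |Sf1
β4 |J1
β5 |J3
β6 |Sf2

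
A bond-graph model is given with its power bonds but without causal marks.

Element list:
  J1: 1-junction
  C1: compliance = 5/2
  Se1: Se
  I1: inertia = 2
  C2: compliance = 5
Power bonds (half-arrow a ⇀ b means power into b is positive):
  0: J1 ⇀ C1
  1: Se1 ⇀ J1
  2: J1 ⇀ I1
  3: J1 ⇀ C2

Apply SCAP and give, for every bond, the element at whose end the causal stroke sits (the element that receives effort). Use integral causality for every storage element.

β1 stroke→J1  (source Se1 imposes e)
β0 stroke→J1  (C1 outputs effort q/C1)
β2 stroke→I1  (I1: I, integral causality)
β3 stroke→J1  (J1: bond 2 brought flow, rest push out)

bond 0 |J1
bond 1 |J1
bond 2 |I1
bond 3 |J1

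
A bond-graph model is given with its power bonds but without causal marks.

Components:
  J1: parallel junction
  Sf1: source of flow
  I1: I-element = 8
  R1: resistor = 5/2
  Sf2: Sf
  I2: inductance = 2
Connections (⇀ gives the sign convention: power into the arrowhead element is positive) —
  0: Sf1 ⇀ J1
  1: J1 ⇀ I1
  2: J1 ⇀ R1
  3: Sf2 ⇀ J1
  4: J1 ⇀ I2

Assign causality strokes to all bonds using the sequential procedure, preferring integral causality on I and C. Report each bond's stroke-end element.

bond 0 stroke→Sf1  (source Sf1 imposes f)
bond 3 stroke→Sf2  (Sf2 (Sf) sets flow on bond)
bond 1 stroke→I1  (I1: I, integral causality)
bond 4 stroke→I2  (I2 outputs flow p/I2)
bond 2 stroke→J1  (J1 needs exactly one e-in)

#0 stroke at Sf1
#1 stroke at I1
#2 stroke at J1
#3 stroke at Sf2
#4 stroke at I2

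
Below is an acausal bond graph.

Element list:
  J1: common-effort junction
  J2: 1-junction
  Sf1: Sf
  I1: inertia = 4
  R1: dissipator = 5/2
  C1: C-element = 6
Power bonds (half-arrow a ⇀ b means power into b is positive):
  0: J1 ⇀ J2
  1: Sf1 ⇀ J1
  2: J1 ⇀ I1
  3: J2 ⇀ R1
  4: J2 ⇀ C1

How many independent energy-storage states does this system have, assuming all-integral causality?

b1 |Sf1  (Sf1 (Sf) sets flow on bond)
b2 |I1  (I1 integral (f out))
b0 |J1  (only one effort-in slot at J1)
b3 |J2  (J2: bond 0 brought flow, rest push out)
b4 |J2  (1-jn J2 has f-setter on 0)

2  (C1, I1 all integral)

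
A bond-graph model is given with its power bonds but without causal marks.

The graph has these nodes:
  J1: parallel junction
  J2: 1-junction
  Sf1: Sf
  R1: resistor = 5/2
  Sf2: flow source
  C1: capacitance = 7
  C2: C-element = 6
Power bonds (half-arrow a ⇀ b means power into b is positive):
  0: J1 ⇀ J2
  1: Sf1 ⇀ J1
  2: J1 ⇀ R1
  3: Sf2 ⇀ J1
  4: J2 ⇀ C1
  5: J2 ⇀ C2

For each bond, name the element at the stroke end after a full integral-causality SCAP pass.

b0 |J1
b1 |Sf1
b2 |R1
b3 |Sf2
b4 |J2
b5 |J2

b1 stroke→Sf1  (Sf1: flow source, stroke at near end)
b3 stroke→Sf2  (Sf2 (Sf) sets flow on bond)
b4 stroke→J2  (C1 outputs effort q/C1)
b5 stroke→J2  (C2: C, integral causality)
b0 stroke→J1  (closing 1-jn rule on J2)
b2 stroke→R1  (J1: bond 0 brought effort, rest push out)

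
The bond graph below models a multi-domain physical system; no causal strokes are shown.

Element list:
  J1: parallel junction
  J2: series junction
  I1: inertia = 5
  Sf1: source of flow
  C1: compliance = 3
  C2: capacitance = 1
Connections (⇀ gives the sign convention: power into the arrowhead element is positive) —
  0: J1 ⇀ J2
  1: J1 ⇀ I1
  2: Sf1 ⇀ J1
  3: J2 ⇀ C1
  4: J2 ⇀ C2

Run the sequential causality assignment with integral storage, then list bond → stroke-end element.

#0 |J1
#1 |I1
#2 |Sf1
#3 |J2
#4 |J2

#2 |Sf1  (Sf1 (Sf) sets flow on bond)
#1 |I1  (I1 outputs flow p/I1)
#0 |J1  (J1: last free bond brings effort in)
#3 |J2  (J2 flow already set via bond 0)
#4 |J2  (1-jn J2 has f-setter on 0)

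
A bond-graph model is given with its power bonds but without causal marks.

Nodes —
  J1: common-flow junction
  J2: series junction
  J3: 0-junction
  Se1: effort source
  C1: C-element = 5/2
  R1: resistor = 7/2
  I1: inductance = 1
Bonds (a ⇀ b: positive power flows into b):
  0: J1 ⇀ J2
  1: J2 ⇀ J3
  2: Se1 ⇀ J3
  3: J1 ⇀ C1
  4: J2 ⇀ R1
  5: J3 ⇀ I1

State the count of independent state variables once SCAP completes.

bond 2 |J3  (source Se1 imposes e)
bond 1 |J2  (0-jn J3 has e-setter on 2)
bond 5 |I1  (J3 effort already set via bond 2)
bond 3 |J1  (C1: C, integral causality)
bond 0 |J2  (closing 1-jn rule on J1)
bond 4 |R1  (closing 1-jn rule on J2)

2  (C1, I1 all integral)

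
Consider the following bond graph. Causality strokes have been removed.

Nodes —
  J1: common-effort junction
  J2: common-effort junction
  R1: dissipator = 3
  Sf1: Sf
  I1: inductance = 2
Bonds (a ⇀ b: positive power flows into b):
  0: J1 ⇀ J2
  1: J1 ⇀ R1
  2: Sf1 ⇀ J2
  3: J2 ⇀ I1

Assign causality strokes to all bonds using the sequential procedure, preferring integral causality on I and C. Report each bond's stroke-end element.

bond 2 stroke→Sf1  (Sf1 (Sf) sets flow on bond)
bond 3 stroke→I1  (I1: I, integral causality)
bond 0 stroke→J2  (J2 needs exactly one e-in)
bond 1 stroke→J1  (closing 0-jn rule on J1)

bond 0 stroke→J2
bond 1 stroke→J1
bond 2 stroke→Sf1
bond 3 stroke→I1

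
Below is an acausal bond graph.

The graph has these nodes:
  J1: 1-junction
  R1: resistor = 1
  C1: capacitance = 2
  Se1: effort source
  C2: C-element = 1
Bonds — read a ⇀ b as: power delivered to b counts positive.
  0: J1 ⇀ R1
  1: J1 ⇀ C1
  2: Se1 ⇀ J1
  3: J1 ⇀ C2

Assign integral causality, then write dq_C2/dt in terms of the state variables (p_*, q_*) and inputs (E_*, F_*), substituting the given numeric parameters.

dq_C2/dt = E_Se1 - q_C1/2 - q_C2

bond 2 →J1  (Se1 (Se) sets effort on bond)
bond 1 →J1  (C1 outputs effort q/C1)
bond 3 →J1  (C2: C, integral causality)
bond 0 →R1  (J1: last free bond brings flow in)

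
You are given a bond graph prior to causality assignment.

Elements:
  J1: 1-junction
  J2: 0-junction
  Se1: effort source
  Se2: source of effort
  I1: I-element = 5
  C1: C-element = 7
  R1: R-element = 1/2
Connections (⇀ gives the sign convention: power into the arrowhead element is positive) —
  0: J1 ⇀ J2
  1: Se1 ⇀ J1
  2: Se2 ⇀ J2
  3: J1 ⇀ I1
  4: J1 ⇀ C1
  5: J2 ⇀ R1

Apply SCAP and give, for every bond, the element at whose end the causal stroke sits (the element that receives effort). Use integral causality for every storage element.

β1 stroke at J1  (source Se1 imposes e)
β2 stroke at J2  (source Se2 imposes e)
β0 stroke at J1  (0-jn J2 has e-setter on 2)
β5 stroke at R1  (J2: bond 2 brought effort, rest push out)
β3 stroke at I1  (I1 integral (f out))
β4 stroke at J1  (common-f at J1 fixed by 3)

#0 stroke→J1
#1 stroke→J1
#2 stroke→J2
#3 stroke→I1
#4 stroke→J1
#5 stroke→R1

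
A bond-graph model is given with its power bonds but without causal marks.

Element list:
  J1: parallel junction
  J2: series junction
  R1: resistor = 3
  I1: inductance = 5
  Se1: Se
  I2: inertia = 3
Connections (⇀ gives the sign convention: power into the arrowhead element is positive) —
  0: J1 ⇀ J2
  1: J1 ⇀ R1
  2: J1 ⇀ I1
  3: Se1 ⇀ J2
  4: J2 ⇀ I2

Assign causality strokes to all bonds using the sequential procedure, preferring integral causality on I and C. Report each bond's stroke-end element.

#0 stroke at J2
#1 stroke at J1
#2 stroke at I1
#3 stroke at J2
#4 stroke at I2

#3 stroke→J2  (Se1: effort source, stroke at far end)
#2 stroke→I1  (I1 outputs flow p/I1)
#4 stroke→I2  (I2 integral (f out))
#0 stroke→J2  (1-jn J2 has f-setter on 4)
#1 stroke→J1  (J1 needs exactly one e-in)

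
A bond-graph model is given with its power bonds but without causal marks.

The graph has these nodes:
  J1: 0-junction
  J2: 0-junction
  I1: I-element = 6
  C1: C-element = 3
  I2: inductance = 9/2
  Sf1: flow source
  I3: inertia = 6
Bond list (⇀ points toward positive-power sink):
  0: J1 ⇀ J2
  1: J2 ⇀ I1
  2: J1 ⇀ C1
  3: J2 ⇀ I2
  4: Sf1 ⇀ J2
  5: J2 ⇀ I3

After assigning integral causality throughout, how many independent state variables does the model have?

β4 →Sf1  (Sf1: flow source, stroke at near end)
β1 →I1  (I1 outputs flow p/I1)
β2 →J1  (C1: C, integral causality)
β0 →J2  (J1: bond 2 brought effort, rest push out)
β3 →I2  (J2: bond 0 brought effort, rest push out)
β5 →I3  (J2 effort already set via bond 0)

4  (C1, I1, I2, I3 all integral)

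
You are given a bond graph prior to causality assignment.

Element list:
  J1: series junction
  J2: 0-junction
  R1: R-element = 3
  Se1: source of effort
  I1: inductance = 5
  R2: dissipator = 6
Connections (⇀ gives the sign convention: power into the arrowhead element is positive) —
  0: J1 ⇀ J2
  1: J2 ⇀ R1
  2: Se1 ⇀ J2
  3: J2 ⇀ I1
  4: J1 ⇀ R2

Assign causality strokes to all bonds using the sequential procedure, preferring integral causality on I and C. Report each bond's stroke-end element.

β2 |J2  (source Se1 imposes e)
β0 |J1  (0-jn J2 has e-setter on 2)
β1 |R1  (J2: bond 2 brought effort, rest push out)
β3 |I1  (J2: bond 2 brought effort, rest push out)
β4 |R2  (only one flow-in slot at J1)

bond 0 →J1
bond 1 →R1
bond 2 →J2
bond 3 →I1
bond 4 →R2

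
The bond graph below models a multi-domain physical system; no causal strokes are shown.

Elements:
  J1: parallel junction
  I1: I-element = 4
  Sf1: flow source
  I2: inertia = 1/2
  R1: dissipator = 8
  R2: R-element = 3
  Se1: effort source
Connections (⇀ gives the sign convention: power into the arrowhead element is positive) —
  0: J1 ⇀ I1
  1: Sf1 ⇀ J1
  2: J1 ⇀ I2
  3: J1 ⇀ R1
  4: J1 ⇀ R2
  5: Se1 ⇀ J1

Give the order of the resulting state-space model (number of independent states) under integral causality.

2  (I1, I2 all integral)

bond 1 →Sf1  (Sf1 (Sf) sets flow on bond)
bond 5 →J1  (Se1: effort source, stroke at far end)
bond 0 →I1  (common-e at J1 fixed by 5)
bond 2 →I2  (J1: bond 5 brought effort, rest push out)
bond 3 →R1  (common-e at J1 fixed by 5)
bond 4 →R2  (J1 effort already set via bond 5)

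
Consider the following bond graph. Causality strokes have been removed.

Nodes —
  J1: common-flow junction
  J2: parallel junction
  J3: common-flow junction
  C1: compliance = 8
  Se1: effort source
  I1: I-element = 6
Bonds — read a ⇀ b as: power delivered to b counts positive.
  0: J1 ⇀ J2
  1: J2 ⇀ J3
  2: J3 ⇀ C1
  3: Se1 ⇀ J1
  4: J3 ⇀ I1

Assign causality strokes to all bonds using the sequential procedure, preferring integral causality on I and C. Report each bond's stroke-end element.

b0 |J2
b1 |J3
b2 |J3
b3 |J1
b4 |I1

b3 |J1  (Se1: effort source, stroke at far end)
b0 |J2  (only one flow-in slot at J1)
b1 |J3  (0-jn J2 has e-setter on 0)
b2 |J3  (C1 outputs effort q/C1)
b4 |I1  (J3 needs exactly one f-in)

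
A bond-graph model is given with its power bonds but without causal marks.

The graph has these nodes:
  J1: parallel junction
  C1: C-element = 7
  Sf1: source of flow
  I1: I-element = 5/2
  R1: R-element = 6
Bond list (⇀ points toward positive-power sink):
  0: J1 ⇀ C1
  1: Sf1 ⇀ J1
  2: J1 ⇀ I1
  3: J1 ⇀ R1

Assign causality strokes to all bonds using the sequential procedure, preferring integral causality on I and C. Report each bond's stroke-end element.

b0 stroke at J1
b1 stroke at Sf1
b2 stroke at I1
b3 stroke at R1

b1 |Sf1  (Sf1 fixes flow; stroke at Sf1)
b0 |J1  (prefer integral on C1)
b2 |I1  (J1: bond 0 brought effort, rest push out)
b3 |R1  (J1: bond 0 brought effort, rest push out)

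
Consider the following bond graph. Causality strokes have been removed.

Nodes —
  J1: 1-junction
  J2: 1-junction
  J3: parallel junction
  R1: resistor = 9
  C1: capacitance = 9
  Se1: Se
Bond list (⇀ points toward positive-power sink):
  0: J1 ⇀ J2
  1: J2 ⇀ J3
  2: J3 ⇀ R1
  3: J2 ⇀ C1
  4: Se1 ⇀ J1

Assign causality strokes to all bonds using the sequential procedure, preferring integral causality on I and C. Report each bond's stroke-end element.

β0 stroke→J2
β1 stroke→J3
β2 stroke→R1
β3 stroke→J2
β4 stroke→J1

β4 →J1  (Se1: effort source, stroke at far end)
β0 →J2  (closing 1-jn rule on J1)
β3 →J2  (prefer integral on C1)
β1 →J3  (J2: last free bond brings flow in)
β2 →R1  (J3: bond 1 brought effort, rest push out)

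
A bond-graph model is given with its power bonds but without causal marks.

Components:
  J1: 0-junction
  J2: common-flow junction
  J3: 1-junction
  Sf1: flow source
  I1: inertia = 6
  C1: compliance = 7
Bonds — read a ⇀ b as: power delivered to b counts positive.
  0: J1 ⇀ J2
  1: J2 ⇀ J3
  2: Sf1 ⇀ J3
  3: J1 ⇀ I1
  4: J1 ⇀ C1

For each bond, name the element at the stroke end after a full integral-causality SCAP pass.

bond 0 stroke→J2
bond 1 stroke→J3
bond 2 stroke→Sf1
bond 3 stroke→I1
bond 4 stroke→J1

β2 stroke at Sf1  (Sf1: flow source, stroke at near end)
β1 stroke at J3  (1-jn J3 has f-setter on 2)
β0 stroke at J2  (1-jn J2 has f-setter on 1)
β3 stroke at I1  (I1 integral (f out))
β4 stroke at J1  (J1 needs exactly one e-in)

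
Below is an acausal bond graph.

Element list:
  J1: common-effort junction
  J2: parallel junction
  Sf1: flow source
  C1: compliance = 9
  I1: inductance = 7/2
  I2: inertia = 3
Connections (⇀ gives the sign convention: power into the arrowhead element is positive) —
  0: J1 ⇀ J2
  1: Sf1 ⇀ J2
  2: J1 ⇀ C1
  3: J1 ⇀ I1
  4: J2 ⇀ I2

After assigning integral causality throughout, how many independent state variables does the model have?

b1 →Sf1  (Sf1: flow source, stroke at near end)
b2 →J1  (C1 outputs effort q/C1)
b0 →J2  (J1: bond 2 brought effort, rest push out)
b3 →I1  (0-jn J1 has e-setter on 2)
b4 →I2  (J2: bond 0 brought effort, rest push out)

3  (C1, I1, I2 all integral)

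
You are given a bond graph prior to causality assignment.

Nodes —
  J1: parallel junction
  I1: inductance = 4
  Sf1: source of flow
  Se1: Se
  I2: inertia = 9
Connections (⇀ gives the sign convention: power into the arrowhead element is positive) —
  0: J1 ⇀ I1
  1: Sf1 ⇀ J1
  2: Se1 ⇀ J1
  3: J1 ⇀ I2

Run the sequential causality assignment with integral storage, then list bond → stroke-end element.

β1 stroke→Sf1  (Sf1 (Sf) sets flow on bond)
β2 stroke→J1  (Se1: effort source, stroke at far end)
β0 stroke→I1  (common-e at J1 fixed by 2)
β3 stroke→I2  (common-e at J1 fixed by 2)

β0 stroke at I1
β1 stroke at Sf1
β2 stroke at J1
β3 stroke at I2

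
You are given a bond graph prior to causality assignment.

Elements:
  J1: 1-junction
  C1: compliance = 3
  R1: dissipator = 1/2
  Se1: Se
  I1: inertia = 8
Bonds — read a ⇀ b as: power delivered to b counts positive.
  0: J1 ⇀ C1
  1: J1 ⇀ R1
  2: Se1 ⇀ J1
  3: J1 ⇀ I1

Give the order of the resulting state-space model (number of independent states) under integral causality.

2  (C1, I1 all integral)

β2 →J1  (Se1: effort source, stroke at far end)
β0 →J1  (C1 integral (e out))
β3 →I1  (I1 outputs flow p/I1)
β1 →J1  (common-f at J1 fixed by 3)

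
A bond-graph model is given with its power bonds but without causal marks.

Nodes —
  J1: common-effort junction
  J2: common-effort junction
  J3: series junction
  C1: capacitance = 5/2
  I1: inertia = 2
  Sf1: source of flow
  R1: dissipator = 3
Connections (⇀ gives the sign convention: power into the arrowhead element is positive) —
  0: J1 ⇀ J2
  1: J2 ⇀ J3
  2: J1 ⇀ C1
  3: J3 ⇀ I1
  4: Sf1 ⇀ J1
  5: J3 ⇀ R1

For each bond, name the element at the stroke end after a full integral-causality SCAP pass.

b4 stroke→Sf1  (source Sf1 imposes f)
b2 stroke→J1  (C1 integral (e out))
b0 stroke→J2  (0-jn J1 has e-setter on 2)
b1 stroke→J3  (J2: bond 0 brought effort, rest push out)
b3 stroke→I1  (prefer integral on I1)
b5 stroke→J3  (J3: bond 3 brought flow, rest push out)

β0 stroke→J2
β1 stroke→J3
β2 stroke→J1
β3 stroke→I1
β4 stroke→Sf1
β5 stroke→J3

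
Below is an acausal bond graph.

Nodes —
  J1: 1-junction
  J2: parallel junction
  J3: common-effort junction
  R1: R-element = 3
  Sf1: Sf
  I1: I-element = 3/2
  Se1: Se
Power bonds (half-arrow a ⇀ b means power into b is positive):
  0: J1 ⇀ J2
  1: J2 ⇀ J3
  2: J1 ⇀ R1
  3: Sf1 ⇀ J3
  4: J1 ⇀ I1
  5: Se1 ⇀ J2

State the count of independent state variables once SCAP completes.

1  (I1 all integral)

bond 3 stroke at Sf1  (Sf1 fixes flow; stroke at Sf1)
bond 5 stroke at J2  (source Se1 imposes e)
bond 0 stroke at J1  (common-e at J2 fixed by 5)
bond 1 stroke at J3  (J2: bond 5 brought effort, rest push out)
bond 4 stroke at I1  (I1: I, integral causality)
bond 2 stroke at J1  (common-f at J1 fixed by 4)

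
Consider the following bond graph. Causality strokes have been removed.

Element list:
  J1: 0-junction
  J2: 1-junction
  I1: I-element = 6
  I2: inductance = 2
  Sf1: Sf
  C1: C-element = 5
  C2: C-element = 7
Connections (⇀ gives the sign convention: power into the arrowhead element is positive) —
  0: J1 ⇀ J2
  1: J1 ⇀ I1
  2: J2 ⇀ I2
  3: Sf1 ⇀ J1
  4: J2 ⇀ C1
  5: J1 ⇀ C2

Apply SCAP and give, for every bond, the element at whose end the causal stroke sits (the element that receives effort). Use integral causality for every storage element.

#3 stroke at Sf1  (Sf1: flow source, stroke at near end)
#1 stroke at I1  (I1 outputs flow p/I1)
#2 stroke at I2  (I2 outputs flow p/I2)
#0 stroke at J2  (J2: bond 2 brought flow, rest push out)
#4 stroke at J2  (J2: bond 2 brought flow, rest push out)
#5 stroke at J1  (J1 needs exactly one e-in)

b0 stroke→J2
b1 stroke→I1
b2 stroke→I2
b3 stroke→Sf1
b4 stroke→J2
b5 stroke→J1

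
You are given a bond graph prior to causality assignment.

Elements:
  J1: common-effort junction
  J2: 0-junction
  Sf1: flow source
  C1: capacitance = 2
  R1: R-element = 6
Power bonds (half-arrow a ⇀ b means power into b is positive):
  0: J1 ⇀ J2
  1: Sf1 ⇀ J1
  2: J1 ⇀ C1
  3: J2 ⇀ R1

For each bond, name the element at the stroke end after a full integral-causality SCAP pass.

#1 stroke at Sf1  (Sf1 fixes flow; stroke at Sf1)
#2 stroke at J1  (C1 integral (e out))
#0 stroke at J2  (J1: bond 2 brought effort, rest push out)
#3 stroke at R1  (0-jn J2 has e-setter on 0)

β0 stroke at J2
β1 stroke at Sf1
β2 stroke at J1
β3 stroke at R1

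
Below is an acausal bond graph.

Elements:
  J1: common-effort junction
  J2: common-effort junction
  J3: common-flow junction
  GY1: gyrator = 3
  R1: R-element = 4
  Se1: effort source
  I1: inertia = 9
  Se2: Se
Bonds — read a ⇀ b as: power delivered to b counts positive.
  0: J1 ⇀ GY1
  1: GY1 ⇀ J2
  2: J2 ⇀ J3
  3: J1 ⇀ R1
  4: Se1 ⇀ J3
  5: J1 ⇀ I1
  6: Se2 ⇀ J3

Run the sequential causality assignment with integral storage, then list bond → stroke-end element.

b4 stroke→J3  (Se1 (Se) sets effort on bond)
b6 stroke→J3  (Se2: effort source, stroke at far end)
b2 stroke→J2  (J3 needs exactly one f-in)
b1 stroke→GY1  (J2: bond 2 brought effort, rest push out)
b0 stroke→GY1  (GY GY1: same side as bond 1)
b5 stroke→I1  (prefer integral on I1)
b3 stroke→J1  (only one effort-in slot at J1)

#0 |GY1
#1 |GY1
#2 |J2
#3 |J1
#4 |J3
#5 |I1
#6 |J3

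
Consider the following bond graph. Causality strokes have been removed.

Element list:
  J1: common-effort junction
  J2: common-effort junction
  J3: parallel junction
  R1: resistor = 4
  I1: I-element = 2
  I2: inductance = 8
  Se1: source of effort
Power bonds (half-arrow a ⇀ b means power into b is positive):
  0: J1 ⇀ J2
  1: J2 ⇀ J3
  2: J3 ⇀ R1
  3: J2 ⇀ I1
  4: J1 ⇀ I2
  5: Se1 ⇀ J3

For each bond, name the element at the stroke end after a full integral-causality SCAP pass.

bond 5 stroke→J3  (Se1 fixes effort; stroke away)
bond 1 stroke→J2  (0-jn J3 has e-setter on 5)
bond 2 stroke→R1  (0-jn J3 has e-setter on 5)
bond 0 stroke→J1  (0-jn J2 has e-setter on 1)
bond 3 stroke→I1  (J2: bond 1 brought effort, rest push out)
bond 4 stroke→I2  (J1 effort already set via bond 0)

b0 stroke at J1
b1 stroke at J2
b2 stroke at R1
b3 stroke at I1
b4 stroke at I2
b5 stroke at J3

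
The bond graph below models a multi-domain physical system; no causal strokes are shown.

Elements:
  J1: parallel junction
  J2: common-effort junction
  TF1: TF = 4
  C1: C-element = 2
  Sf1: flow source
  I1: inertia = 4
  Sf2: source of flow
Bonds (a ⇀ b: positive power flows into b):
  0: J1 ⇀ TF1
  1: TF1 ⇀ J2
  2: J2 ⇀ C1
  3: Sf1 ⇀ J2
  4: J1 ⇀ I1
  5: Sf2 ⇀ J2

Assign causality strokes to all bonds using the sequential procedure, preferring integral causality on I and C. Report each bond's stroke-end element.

b3 stroke→Sf1  (Sf1 (Sf) sets flow on bond)
b5 stroke→Sf2  (Sf2 fixes flow; stroke at Sf2)
b2 stroke→J2  (prefer integral on C1)
b1 stroke→TF1  (common-e at J2 fixed by 2)
b0 stroke→J1  (TF TF1: opposite of bond 1)
b4 stroke→I1  (J1: bond 0 brought effort, rest push out)

b0 stroke at J1
b1 stroke at TF1
b2 stroke at J2
b3 stroke at Sf1
b4 stroke at I1
b5 stroke at Sf2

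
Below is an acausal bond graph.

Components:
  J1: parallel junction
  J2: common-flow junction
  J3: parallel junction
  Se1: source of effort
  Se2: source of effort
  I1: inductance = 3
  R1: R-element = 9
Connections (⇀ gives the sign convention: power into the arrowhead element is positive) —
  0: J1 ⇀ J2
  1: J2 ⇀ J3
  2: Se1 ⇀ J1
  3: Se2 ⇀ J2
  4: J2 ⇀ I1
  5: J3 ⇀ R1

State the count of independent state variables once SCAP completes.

1  (I1 all integral)

b2 stroke→J1  (Se1: effort source, stroke at far end)
b3 stroke→J2  (Se2 fixes effort; stroke away)
b0 stroke→J2  (common-e at J1 fixed by 2)
b4 stroke→I1  (I1 integral (f out))
b1 stroke→J2  (1-jn J2 has f-setter on 4)
b5 stroke→J3  (J3: last free bond brings effort in)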